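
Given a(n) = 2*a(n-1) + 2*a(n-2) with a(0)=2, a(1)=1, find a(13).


Build bottom-up:
...a(11)=45024, a(12)=123008, a(13)=2*123008+2*45024=336064


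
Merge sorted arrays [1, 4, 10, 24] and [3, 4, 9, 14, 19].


Compare heads, take smaller each step.
Merged: [1, 3, 4, 4, 9, 10, 14, 19, 24]


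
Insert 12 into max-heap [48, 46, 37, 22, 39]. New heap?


Append 12: [48, 46, 37, 22, 39, 12]
Bubble up: no swaps needed
Result: [48, 46, 37, 22, 39, 12]


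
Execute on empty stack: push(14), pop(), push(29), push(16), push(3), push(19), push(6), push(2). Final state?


push(14) -> [14]
pop() returns 14 -> []
push(29) -> [29]
push(16) -> [29, 16]
push(3) -> [29, 16, 3]
push(19) -> [29, 16, 3, 19]
push(6) -> [29, 16, 3, 19, 6]
push(2) -> [29, 16, 3, 19, 6, 2]
Final stack (bottom to top): [29, 16, 3, 19, 6, 2]


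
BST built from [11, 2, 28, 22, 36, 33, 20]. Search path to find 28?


BST root = 11
Search for 28: compare at each node
Path: [11, 28]


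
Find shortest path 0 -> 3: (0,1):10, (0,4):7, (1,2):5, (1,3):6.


Dijkstra from 0:
Distances: {0: 0, 1: 10, 2: 15, 3: 16, 4: 7}
Shortest distance to 3 = 16, path = [0, 1, 3]


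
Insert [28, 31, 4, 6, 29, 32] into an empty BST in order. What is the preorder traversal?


Root = 28; build tree by BST insertion.
Preorder traversal: [28, 4, 6, 31, 29, 32]


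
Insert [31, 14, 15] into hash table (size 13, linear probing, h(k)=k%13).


Insertions: 31->slot 5; 14->slot 1; 15->slot 2
Table: [None, 14, 15, None, None, 31, None, None, None, None, None, None, None]


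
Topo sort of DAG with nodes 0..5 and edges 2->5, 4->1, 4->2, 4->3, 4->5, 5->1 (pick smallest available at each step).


Kahn's algorithm, process smallest node first
Order: [0, 4, 2, 3, 5, 1]


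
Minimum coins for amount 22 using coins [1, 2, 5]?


dp[0]=0; dp[i]=1+min(dp[i-c] for c in coins)
...dp[17]=4, dp[18]=5, dp[19]=5, dp[20]=4, dp[21]=5, dp[22]=5
Minimum coins for 22 = 5


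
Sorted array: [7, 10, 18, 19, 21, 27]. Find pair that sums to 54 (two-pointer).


Two pointers: lo=0, hi=5
No pair sums to 54


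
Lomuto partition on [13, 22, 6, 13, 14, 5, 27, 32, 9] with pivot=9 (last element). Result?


Elements <= 9 go left of pivot.
Result: [6, 5, 9, 13, 14, 22, 27, 32, 13], pivot at index 2


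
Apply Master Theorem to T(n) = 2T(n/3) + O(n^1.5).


a=2, b=3, c=1.5. log_3(2)=0.631 < c=1.5. Case 3: O(n^c) = O(n^1.500)
Complexity: O(n^1.500)


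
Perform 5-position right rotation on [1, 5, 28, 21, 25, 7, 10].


Right rotate by 5: [28, 21, 25, 7, 10, 1, 5]


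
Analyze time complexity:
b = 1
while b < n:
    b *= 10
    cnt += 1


Per nesting level: O(log n) = O(log n)
Complexity: O(log n)


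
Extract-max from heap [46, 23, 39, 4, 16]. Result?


Max = 46
Replace root with last, heapify down
Resulting heap: [39, 23, 16, 4]


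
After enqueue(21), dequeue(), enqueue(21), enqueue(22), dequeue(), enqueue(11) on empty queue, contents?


enqueue(21) -> [21]
dequeue() returns 21 -> []
enqueue(21) -> [21]
enqueue(22) -> [21, 22]
dequeue() returns 21 -> [22]
enqueue(11) -> [22, 11]
Final queue (front to back): [22, 11]


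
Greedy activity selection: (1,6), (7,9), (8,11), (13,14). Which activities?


Greedy: pick earliest-ending, then skip overlaps.
Selected (3 activities): [(1, 6), (7, 9), (13, 14)]


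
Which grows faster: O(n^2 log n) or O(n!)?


n^2 log n grows slower than factorial
O(n^2 log n) is asymptotically smaller; O(n!) grows faster


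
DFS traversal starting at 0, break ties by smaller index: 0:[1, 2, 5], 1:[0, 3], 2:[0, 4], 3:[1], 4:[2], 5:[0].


DFS stack-based: start with [0]
Visit order: [0, 1, 3, 2, 4, 5]


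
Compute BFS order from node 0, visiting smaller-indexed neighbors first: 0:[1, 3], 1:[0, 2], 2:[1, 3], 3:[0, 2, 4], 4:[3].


BFS queue: start with [0]
Visit order: [0, 1, 3, 2, 4]


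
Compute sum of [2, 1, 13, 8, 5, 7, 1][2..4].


Prefix sums: [0, 2, 3, 16, 24, 29, 36, 37]
Sum[2..4] = prefix[5] - prefix[2] = 29 - 3 = 26


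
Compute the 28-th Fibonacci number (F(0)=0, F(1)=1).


F(n)=F(n-1)+F(n-2)
...F(26)=121393, F(27)=196418, F(28)=317811


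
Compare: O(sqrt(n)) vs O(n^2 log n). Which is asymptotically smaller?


sublinear grows slower than n^2 log n
O(sqrt(n)) is asymptotically smaller; O(n^2 log n) grows faster


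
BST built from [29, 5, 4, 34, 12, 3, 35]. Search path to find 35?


BST root = 29
Search for 35: compare at each node
Path: [29, 34, 35]


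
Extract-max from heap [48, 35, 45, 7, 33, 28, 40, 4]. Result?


Max = 48
Replace root with last, heapify down
Resulting heap: [45, 35, 40, 7, 33, 28, 4]


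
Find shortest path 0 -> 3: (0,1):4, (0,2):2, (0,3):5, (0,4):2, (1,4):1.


Dijkstra from 0:
Distances: {0: 0, 1: 3, 2: 2, 3: 5, 4: 2}
Shortest distance to 3 = 5, path = [0, 3]


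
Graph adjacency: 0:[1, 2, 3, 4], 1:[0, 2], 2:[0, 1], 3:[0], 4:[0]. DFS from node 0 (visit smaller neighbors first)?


DFS stack-based: start with [0]
Visit order: [0, 1, 2, 3, 4]


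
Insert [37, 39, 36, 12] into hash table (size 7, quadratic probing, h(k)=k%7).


Insertions: 37->slot 2; 39->slot 4; 36->slot 1; 12->slot 5
Table: [None, 36, 37, None, 39, 12, None]


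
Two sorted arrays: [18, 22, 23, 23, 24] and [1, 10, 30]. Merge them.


Compare heads, take smaller each step.
Merged: [1, 10, 18, 22, 23, 23, 24, 30]


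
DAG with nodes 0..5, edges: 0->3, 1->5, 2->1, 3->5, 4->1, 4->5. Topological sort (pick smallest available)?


Kahn's algorithm, process smallest node first
Order: [0, 2, 3, 4, 1, 5]


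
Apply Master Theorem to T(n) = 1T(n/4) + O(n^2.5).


a=1, b=4, c=2.5. log_4(1)=0 < c=2.5. Case 3: O(n^c) = O(n^2.500)
Complexity: O(n^2.500)


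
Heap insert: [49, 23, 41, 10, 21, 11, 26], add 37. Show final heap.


Append 37: [49, 23, 41, 10, 21, 11, 26, 37]
Bubble up: swap idx 7(37) with idx 3(10); swap idx 3(37) with idx 1(23)
Result: [49, 37, 41, 23, 21, 11, 26, 10]


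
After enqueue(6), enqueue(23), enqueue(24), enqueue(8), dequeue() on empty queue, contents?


enqueue(6) -> [6]
enqueue(23) -> [6, 23]
enqueue(24) -> [6, 23, 24]
enqueue(8) -> [6, 23, 24, 8]
dequeue() returns 6 -> [23, 24, 8]
Final queue (front to back): [23, 24, 8]


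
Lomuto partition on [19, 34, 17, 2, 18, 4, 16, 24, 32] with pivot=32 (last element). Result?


Elements <= 32 go left of pivot.
Result: [19, 17, 2, 18, 4, 16, 24, 32, 34], pivot at index 7


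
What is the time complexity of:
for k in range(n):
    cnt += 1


Per nesting level: O(n) = O(n)
Complexity: O(n)


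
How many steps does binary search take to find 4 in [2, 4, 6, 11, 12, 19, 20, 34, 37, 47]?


Search for 4:
[0,9] mid=4 arr[4]=12
[0,3] mid=1 arr[1]=4
Total: 2 comparisons


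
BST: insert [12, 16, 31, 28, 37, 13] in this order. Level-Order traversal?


Root = 12; build tree by BST insertion.
Level-Order traversal: [12, 16, 13, 31, 28, 37]


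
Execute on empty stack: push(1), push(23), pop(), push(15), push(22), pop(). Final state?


push(1) -> [1]
push(23) -> [1, 23]
pop() returns 23 -> [1]
push(15) -> [1, 15]
push(22) -> [1, 15, 22]
pop() returns 22 -> [1, 15]
Final stack (bottom to top): [1, 15]


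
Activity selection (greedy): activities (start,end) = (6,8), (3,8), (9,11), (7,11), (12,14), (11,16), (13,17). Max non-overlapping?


Greedy: pick earliest-ending, then skip overlaps.
Selected (3 activities): [(6, 8), (9, 11), (12, 14)]


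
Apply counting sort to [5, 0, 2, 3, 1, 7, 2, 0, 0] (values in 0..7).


Count array: [3, 1, 2, 1, 0, 1, 0, 1]
Reconstruct: [0, 0, 0, 1, 2, 2, 3, 5, 7]


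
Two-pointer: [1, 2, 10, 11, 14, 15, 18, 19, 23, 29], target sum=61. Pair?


Two pointers: lo=0, hi=9
No pair sums to 61


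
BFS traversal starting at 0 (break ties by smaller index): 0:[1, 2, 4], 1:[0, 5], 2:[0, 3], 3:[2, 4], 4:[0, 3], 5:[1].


BFS queue: start with [0]
Visit order: [0, 1, 2, 4, 5, 3]


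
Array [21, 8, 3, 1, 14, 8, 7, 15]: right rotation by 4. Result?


Right rotate by 4: [14, 8, 7, 15, 21, 8, 3, 1]


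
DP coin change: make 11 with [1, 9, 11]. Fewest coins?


dp[0]=0; dp[i]=1+min(dp[i-c] for c in coins)
...dp[6]=6, dp[7]=7, dp[8]=8, dp[9]=1, dp[10]=2, dp[11]=1
Minimum coins for 11 = 1


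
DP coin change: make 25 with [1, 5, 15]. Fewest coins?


dp[0]=0; dp[i]=1+min(dp[i-c] for c in coins)
...dp[20]=2, dp[21]=3, dp[22]=4, dp[23]=5, dp[24]=6, dp[25]=3
Minimum coins for 25 = 3


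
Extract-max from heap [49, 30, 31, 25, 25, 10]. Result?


Max = 49
Replace root with last, heapify down
Resulting heap: [31, 30, 10, 25, 25]


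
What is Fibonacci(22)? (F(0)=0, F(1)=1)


F(n)=F(n-1)+F(n-2)
...F(20)=6765, F(21)=10946, F(22)=17711


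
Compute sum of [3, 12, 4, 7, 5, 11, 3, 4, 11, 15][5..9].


Prefix sums: [0, 3, 15, 19, 26, 31, 42, 45, 49, 60, 75]
Sum[5..9] = prefix[10] - prefix[5] = 75 - 31 = 44


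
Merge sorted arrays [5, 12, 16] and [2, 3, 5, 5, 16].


Compare heads, take smaller each step.
Merged: [2, 3, 5, 5, 5, 12, 16, 16]


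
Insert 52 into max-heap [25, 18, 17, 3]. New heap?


Append 52: [25, 18, 17, 3, 52]
Bubble up: swap idx 4(52) with idx 1(18); swap idx 1(52) with idx 0(25)
Result: [52, 25, 17, 3, 18]


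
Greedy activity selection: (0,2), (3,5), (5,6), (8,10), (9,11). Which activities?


Greedy: pick earliest-ending, then skip overlaps.
Selected (4 activities): [(0, 2), (3, 5), (5, 6), (8, 10)]


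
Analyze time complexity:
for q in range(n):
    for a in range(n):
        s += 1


Per nesting level: O(n) * O(n) = O(n^2)
Complexity: O(n^2)


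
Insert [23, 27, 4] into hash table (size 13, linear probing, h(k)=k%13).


Insertions: 23->slot 10; 27->slot 1; 4->slot 4
Table: [None, 27, None, None, 4, None, None, None, None, None, 23, None, None]


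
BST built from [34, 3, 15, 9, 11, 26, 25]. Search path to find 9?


BST root = 34
Search for 9: compare at each node
Path: [34, 3, 15, 9]


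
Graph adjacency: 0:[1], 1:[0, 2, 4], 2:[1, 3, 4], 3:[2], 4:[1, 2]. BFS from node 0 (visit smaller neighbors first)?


BFS queue: start with [0]
Visit order: [0, 1, 2, 4, 3]


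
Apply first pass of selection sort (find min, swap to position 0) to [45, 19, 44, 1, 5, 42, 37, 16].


After one pass: [1, 19, 44, 45, 5, 42, 37, 16]


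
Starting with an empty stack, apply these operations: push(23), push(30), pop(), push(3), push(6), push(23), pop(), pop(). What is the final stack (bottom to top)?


push(23) -> [23]
push(30) -> [23, 30]
pop() returns 30 -> [23]
push(3) -> [23, 3]
push(6) -> [23, 3, 6]
push(23) -> [23, 3, 6, 23]
pop() returns 23 -> [23, 3, 6]
pop() returns 6 -> [23, 3]
Final stack (bottom to top): [23, 3]


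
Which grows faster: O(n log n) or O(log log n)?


double-logarithmic grows slower than linearithmic
O(log log n) is asymptotically smaller; O(n log n) grows faster


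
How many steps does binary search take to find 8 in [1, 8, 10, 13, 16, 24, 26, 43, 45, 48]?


Search for 8:
[0,9] mid=4 arr[4]=16
[0,3] mid=1 arr[1]=8
Total: 2 comparisons


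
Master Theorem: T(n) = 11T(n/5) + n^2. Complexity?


a=11, b=5, c=2. log_5(11)=1.490 < c=2. Case 3: O(n^c) = O(n^2)
Complexity: O(n^2)


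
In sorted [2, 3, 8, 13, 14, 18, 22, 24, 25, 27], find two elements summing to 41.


Two pointers: lo=0, hi=9
Found pair: (14, 27) summing to 41


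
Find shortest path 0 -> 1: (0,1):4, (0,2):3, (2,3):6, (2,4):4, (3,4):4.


Dijkstra from 0:
Distances: {0: 0, 1: 4, 2: 3, 3: 9, 4: 7}
Shortest distance to 1 = 4, path = [0, 1]


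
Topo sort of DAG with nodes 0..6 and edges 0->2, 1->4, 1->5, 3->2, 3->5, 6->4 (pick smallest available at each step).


Kahn's algorithm, process smallest node first
Order: [0, 1, 3, 2, 5, 6, 4]


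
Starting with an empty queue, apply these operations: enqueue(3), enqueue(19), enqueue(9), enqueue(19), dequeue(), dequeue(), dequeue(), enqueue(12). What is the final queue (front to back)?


enqueue(3) -> [3]
enqueue(19) -> [3, 19]
enqueue(9) -> [3, 19, 9]
enqueue(19) -> [3, 19, 9, 19]
dequeue() returns 3 -> [19, 9, 19]
dequeue() returns 19 -> [9, 19]
dequeue() returns 9 -> [19]
enqueue(12) -> [19, 12]
Final queue (front to back): [19, 12]


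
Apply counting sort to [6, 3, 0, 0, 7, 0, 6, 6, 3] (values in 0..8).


Count array: [3, 0, 0, 2, 0, 0, 3, 1, 0]
Reconstruct: [0, 0, 0, 3, 3, 6, 6, 6, 7]


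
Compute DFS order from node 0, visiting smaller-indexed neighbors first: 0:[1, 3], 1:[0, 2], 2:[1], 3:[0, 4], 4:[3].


DFS stack-based: start with [0]
Visit order: [0, 1, 2, 3, 4]


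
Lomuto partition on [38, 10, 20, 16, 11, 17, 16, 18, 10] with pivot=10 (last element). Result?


Elements <= 10 go left of pivot.
Result: [10, 10, 20, 16, 11, 17, 16, 18, 38], pivot at index 1


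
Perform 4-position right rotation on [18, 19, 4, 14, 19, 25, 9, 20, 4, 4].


Right rotate by 4: [9, 20, 4, 4, 18, 19, 4, 14, 19, 25]


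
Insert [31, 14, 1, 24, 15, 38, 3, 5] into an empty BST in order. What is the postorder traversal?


Root = 31; build tree by BST insertion.
Postorder traversal: [5, 3, 1, 15, 24, 14, 38, 31]


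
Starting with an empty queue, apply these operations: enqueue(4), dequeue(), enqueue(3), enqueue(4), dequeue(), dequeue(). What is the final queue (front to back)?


enqueue(4) -> [4]
dequeue() returns 4 -> []
enqueue(3) -> [3]
enqueue(4) -> [3, 4]
dequeue() returns 3 -> [4]
dequeue() returns 4 -> []
Final queue (front to back): []


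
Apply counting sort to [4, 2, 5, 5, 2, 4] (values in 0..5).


Count array: [0, 0, 2, 0, 2, 2]
Reconstruct: [2, 2, 4, 4, 5, 5]


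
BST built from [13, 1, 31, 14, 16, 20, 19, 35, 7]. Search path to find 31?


BST root = 13
Search for 31: compare at each node
Path: [13, 31]


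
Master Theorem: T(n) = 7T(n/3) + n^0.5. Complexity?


a=7, b=3, c=0.5. log_3(7)=1.771 > c=0.5. Case 1: O(n^log_b(a)) = O(n^1.771)
Complexity: O(n^1.771)


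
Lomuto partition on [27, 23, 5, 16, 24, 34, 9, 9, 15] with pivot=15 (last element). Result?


Elements <= 15 go left of pivot.
Result: [5, 9, 9, 15, 24, 34, 23, 27, 16], pivot at index 3


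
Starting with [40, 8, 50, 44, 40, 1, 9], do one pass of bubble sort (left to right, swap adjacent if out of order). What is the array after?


After one pass: [8, 40, 44, 40, 1, 9, 50]


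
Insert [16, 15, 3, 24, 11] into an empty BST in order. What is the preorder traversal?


Root = 16; build tree by BST insertion.
Preorder traversal: [16, 15, 3, 11, 24]


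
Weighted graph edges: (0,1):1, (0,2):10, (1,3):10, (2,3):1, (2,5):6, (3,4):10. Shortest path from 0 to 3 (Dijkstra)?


Dijkstra from 0:
Distances: {0: 0, 1: 1, 2: 10, 3: 11, 4: 21, 5: 16}
Shortest distance to 3 = 11, path = [0, 1, 3]


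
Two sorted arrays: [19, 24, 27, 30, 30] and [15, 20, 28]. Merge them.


Compare heads, take smaller each step.
Merged: [15, 19, 20, 24, 27, 28, 30, 30]


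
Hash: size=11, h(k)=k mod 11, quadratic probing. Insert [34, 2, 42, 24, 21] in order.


Insertions: 34->slot 1; 2->slot 2; 42->slot 9; 24->slot 3; 21->slot 10
Table: [None, 34, 2, 24, None, None, None, None, None, 42, 21]


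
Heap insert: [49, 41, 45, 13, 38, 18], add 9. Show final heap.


Append 9: [49, 41, 45, 13, 38, 18, 9]
Bubble up: no swaps needed
Result: [49, 41, 45, 13, 38, 18, 9]


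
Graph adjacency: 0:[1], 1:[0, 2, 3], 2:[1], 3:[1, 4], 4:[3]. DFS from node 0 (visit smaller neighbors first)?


DFS stack-based: start with [0]
Visit order: [0, 1, 2, 3, 4]


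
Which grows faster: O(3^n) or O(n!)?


exponential (base 3) grows slower than factorial
O(3^n) is asymptotically smaller; O(n!) grows faster


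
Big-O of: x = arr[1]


Analysis: constant-time operation, no loop
Complexity: O(1)


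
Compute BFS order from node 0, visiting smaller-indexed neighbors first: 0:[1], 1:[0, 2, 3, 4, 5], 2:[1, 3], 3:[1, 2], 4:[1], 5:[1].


BFS queue: start with [0]
Visit order: [0, 1, 2, 3, 4, 5]


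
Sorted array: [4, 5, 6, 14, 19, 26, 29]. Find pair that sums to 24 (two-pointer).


Two pointers: lo=0, hi=6
Found pair: (5, 19) summing to 24


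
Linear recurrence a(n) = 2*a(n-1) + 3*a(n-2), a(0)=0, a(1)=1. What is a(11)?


Build bottom-up:
...a(9)=4921, a(10)=14762, a(11)=2*14762+3*4921=44287


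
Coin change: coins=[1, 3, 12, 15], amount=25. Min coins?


dp[0]=0; dp[i]=1+min(dp[i-c] for c in coins)
...dp[20]=4, dp[21]=3, dp[22]=4, dp[23]=5, dp[24]=2, dp[25]=3
Minimum coins for 25 = 3


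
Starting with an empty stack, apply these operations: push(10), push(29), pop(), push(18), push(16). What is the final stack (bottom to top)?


push(10) -> [10]
push(29) -> [10, 29]
pop() returns 29 -> [10]
push(18) -> [10, 18]
push(16) -> [10, 18, 16]
Final stack (bottom to top): [10, 18, 16]


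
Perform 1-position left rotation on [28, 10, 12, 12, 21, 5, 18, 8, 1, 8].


Left rotate by 1: [10, 12, 12, 21, 5, 18, 8, 1, 8, 28]


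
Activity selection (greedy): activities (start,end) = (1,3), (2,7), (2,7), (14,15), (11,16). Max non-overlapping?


Greedy: pick earliest-ending, then skip overlaps.
Selected (2 activities): [(1, 3), (14, 15)]


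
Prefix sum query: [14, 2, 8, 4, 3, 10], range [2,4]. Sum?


Prefix sums: [0, 14, 16, 24, 28, 31, 41]
Sum[2..4] = prefix[5] - prefix[2] = 31 - 16 = 15


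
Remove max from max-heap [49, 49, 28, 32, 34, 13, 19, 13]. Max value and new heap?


Max = 49
Replace root with last, heapify down
Resulting heap: [49, 34, 28, 32, 13, 13, 19]


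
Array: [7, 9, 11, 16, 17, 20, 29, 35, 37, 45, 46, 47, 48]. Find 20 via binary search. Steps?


Search for 20:
[0,12] mid=6 arr[6]=29
[0,5] mid=2 arr[2]=11
[3,5] mid=4 arr[4]=17
[5,5] mid=5 arr[5]=20
Total: 4 comparisons


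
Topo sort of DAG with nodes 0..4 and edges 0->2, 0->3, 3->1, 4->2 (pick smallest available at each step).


Kahn's algorithm, process smallest node first
Order: [0, 3, 1, 4, 2]


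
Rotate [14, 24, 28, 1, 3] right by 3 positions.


Right rotate by 3: [28, 1, 3, 14, 24]


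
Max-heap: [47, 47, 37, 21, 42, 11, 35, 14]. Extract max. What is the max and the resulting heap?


Max = 47
Replace root with last, heapify down
Resulting heap: [47, 42, 37, 21, 14, 11, 35]


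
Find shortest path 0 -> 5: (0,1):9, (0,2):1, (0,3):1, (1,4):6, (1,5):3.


Dijkstra from 0:
Distances: {0: 0, 1: 9, 2: 1, 3: 1, 4: 15, 5: 12}
Shortest distance to 5 = 12, path = [0, 1, 5]


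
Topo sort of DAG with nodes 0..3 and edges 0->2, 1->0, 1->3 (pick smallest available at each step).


Kahn's algorithm, process smallest node first
Order: [1, 0, 2, 3]


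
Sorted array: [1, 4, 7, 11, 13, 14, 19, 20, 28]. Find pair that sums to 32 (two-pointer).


Two pointers: lo=0, hi=8
Found pair: (4, 28) summing to 32


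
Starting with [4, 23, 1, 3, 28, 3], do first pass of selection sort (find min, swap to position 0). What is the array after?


After one pass: [1, 23, 4, 3, 28, 3]


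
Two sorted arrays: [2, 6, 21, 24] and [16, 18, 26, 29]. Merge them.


Compare heads, take smaller each step.
Merged: [2, 6, 16, 18, 21, 24, 26, 29]


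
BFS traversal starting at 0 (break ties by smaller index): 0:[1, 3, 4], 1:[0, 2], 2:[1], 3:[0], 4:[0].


BFS queue: start with [0]
Visit order: [0, 1, 3, 4, 2]


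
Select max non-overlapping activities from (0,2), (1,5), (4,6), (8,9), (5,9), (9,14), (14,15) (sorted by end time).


Greedy: pick earliest-ending, then skip overlaps.
Selected (5 activities): [(0, 2), (4, 6), (8, 9), (9, 14), (14, 15)]


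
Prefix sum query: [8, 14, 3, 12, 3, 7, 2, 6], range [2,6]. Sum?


Prefix sums: [0, 8, 22, 25, 37, 40, 47, 49, 55]
Sum[2..6] = prefix[7] - prefix[2] = 49 - 22 = 27


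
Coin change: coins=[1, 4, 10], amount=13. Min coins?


dp[0]=0; dp[i]=1+min(dp[i-c] for c in coins)
...dp[8]=2, dp[9]=3, dp[10]=1, dp[11]=2, dp[12]=3, dp[13]=4
Minimum coins for 13 = 4


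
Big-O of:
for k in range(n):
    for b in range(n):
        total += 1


Per nesting level: O(n) * O(n) = O(n^2)
Complexity: O(n^2)


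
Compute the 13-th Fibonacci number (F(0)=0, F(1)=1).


F(n)=F(n-1)+F(n-2)
...F(11)=89, F(12)=144, F(13)=233


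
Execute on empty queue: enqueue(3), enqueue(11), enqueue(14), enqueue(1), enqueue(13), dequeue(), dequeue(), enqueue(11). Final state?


enqueue(3) -> [3]
enqueue(11) -> [3, 11]
enqueue(14) -> [3, 11, 14]
enqueue(1) -> [3, 11, 14, 1]
enqueue(13) -> [3, 11, 14, 1, 13]
dequeue() returns 3 -> [11, 14, 1, 13]
dequeue() returns 11 -> [14, 1, 13]
enqueue(11) -> [14, 1, 13, 11]
Final queue (front to back): [14, 1, 13, 11]


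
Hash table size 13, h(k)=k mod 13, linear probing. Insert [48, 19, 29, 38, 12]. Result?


Insertions: 48->slot 9; 19->slot 6; 29->slot 3; 38->slot 12; 12->slot 0
Table: [12, None, None, 29, None, None, 19, None, None, 48, None, None, 38]


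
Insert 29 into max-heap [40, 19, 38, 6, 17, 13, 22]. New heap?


Append 29: [40, 19, 38, 6, 17, 13, 22, 29]
Bubble up: swap idx 7(29) with idx 3(6); swap idx 3(29) with idx 1(19)
Result: [40, 29, 38, 19, 17, 13, 22, 6]


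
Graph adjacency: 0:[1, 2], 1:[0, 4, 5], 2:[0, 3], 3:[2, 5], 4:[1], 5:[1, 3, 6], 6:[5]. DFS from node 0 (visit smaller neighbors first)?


DFS stack-based: start with [0]
Visit order: [0, 1, 4, 5, 3, 2, 6]


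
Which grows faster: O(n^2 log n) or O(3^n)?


n^2 log n grows slower than exponential (base 3)
O(n^2 log n) is asymptotically smaller; O(3^n) grows faster


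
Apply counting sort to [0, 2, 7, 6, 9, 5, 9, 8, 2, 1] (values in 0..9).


Count array: [1, 1, 2, 0, 0, 1, 1, 1, 1, 2]
Reconstruct: [0, 1, 2, 2, 5, 6, 7, 8, 9, 9]


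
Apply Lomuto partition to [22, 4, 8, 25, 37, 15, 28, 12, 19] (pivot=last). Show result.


Elements <= 19 go left of pivot.
Result: [4, 8, 15, 12, 19, 22, 28, 25, 37], pivot at index 4


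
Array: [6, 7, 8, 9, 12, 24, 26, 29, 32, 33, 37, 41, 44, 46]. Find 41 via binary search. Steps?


Search for 41:
[0,13] mid=6 arr[6]=26
[7,13] mid=10 arr[10]=37
[11,13] mid=12 arr[12]=44
[11,11] mid=11 arr[11]=41
Total: 4 comparisons


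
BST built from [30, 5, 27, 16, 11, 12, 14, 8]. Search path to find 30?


BST root = 30
Search for 30: compare at each node
Path: [30]


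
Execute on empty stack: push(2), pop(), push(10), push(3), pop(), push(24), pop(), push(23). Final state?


push(2) -> [2]
pop() returns 2 -> []
push(10) -> [10]
push(3) -> [10, 3]
pop() returns 3 -> [10]
push(24) -> [10, 24]
pop() returns 24 -> [10]
push(23) -> [10, 23]
Final stack (bottom to top): [10, 23]


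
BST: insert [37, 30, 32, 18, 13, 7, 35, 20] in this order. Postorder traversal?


Root = 37; build tree by BST insertion.
Postorder traversal: [7, 13, 20, 18, 35, 32, 30, 37]


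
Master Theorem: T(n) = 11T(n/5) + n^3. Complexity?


a=11, b=5, c=3. log_5(11)=1.490 < c=3. Case 3: O(n^c) = O(n^3)
Complexity: O(n^3)


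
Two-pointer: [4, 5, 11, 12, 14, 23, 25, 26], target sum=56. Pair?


Two pointers: lo=0, hi=7
No pair sums to 56


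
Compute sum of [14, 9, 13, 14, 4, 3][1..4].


Prefix sums: [0, 14, 23, 36, 50, 54, 57]
Sum[1..4] = prefix[5] - prefix[1] = 54 - 14 = 40


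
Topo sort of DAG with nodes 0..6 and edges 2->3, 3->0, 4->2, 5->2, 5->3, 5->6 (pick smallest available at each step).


Kahn's algorithm, process smallest node first
Order: [1, 4, 5, 2, 3, 0, 6]


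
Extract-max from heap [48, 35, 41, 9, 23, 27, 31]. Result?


Max = 48
Replace root with last, heapify down
Resulting heap: [41, 35, 31, 9, 23, 27]


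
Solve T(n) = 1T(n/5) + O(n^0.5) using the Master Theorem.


a=1, b=5, c=0.5. log_5(1)=0 < c=0.5. Case 3: O(n^c) = O(sqrt(n))
Complexity: O(sqrt(n))


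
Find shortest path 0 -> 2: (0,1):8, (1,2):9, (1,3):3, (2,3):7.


Dijkstra from 0:
Distances: {0: 0, 1: 8, 2: 17, 3: 11}
Shortest distance to 2 = 17, path = [0, 1, 2]


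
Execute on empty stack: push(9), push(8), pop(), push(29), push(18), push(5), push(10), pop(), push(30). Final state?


push(9) -> [9]
push(8) -> [9, 8]
pop() returns 8 -> [9]
push(29) -> [9, 29]
push(18) -> [9, 29, 18]
push(5) -> [9, 29, 18, 5]
push(10) -> [9, 29, 18, 5, 10]
pop() returns 10 -> [9, 29, 18, 5]
push(30) -> [9, 29, 18, 5, 30]
Final stack (bottom to top): [9, 29, 18, 5, 30]


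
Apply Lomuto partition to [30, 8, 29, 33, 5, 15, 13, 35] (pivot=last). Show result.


Elements <= 35 go left of pivot.
Result: [30, 8, 29, 33, 5, 15, 13, 35], pivot at index 7


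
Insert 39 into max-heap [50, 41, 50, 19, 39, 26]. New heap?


Append 39: [50, 41, 50, 19, 39, 26, 39]
Bubble up: no swaps needed
Result: [50, 41, 50, 19, 39, 26, 39]


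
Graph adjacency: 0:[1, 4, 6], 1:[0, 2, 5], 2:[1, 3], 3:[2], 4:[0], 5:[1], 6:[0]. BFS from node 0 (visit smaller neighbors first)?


BFS queue: start with [0]
Visit order: [0, 1, 4, 6, 2, 5, 3]


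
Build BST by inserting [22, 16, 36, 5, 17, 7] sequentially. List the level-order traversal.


Root = 22; build tree by BST insertion.
Level-Order traversal: [22, 16, 36, 5, 17, 7]


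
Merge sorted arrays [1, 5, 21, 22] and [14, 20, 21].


Compare heads, take smaller each step.
Merged: [1, 5, 14, 20, 21, 21, 22]


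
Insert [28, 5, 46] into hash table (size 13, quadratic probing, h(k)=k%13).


Insertions: 28->slot 2; 5->slot 5; 46->slot 7
Table: [None, None, 28, None, None, 5, None, 46, None, None, None, None, None]


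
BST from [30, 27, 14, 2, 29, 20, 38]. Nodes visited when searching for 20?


BST root = 30
Search for 20: compare at each node
Path: [30, 27, 14, 20]


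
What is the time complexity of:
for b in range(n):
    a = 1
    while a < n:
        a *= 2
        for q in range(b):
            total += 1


Per nesting level: O(n) * O(log n) * O(n) [triangular over b] = O(n^2 log n)
Complexity: O(n^2 log n)


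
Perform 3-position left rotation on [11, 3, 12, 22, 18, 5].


Left rotate by 3: [22, 18, 5, 11, 3, 12]


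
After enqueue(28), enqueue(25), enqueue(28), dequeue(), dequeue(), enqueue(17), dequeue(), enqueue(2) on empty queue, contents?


enqueue(28) -> [28]
enqueue(25) -> [28, 25]
enqueue(28) -> [28, 25, 28]
dequeue() returns 28 -> [25, 28]
dequeue() returns 25 -> [28]
enqueue(17) -> [28, 17]
dequeue() returns 28 -> [17]
enqueue(2) -> [17, 2]
Final queue (front to back): [17, 2]


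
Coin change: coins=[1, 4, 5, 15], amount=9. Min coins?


dp[0]=0; dp[i]=1+min(dp[i-c] for c in coins)
...dp[4]=1, dp[5]=1, dp[6]=2, dp[7]=3, dp[8]=2, dp[9]=2
Minimum coins for 9 = 2


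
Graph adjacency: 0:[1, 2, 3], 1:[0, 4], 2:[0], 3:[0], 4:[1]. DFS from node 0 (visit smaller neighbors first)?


DFS stack-based: start with [0]
Visit order: [0, 1, 4, 2, 3]


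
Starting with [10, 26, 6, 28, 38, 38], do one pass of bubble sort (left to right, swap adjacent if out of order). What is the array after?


After one pass: [10, 6, 26, 28, 38, 38]


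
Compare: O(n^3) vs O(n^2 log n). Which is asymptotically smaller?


n^2 log n grows slower than cubic
O(n^2 log n) is asymptotically smaller; O(n^3) grows faster


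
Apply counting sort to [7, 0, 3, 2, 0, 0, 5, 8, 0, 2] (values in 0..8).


Count array: [4, 0, 2, 1, 0, 1, 0, 1, 1]
Reconstruct: [0, 0, 0, 0, 2, 2, 3, 5, 7, 8]


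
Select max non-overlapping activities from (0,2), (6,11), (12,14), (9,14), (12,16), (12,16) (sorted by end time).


Greedy: pick earliest-ending, then skip overlaps.
Selected (3 activities): [(0, 2), (6, 11), (12, 14)]


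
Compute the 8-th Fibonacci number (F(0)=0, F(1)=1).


F(n)=F(n-1)+F(n-2)
...F(6)=8, F(7)=13, F(8)=21


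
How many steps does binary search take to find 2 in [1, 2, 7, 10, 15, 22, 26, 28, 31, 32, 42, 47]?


Search for 2:
[0,11] mid=5 arr[5]=22
[0,4] mid=2 arr[2]=7
[0,1] mid=0 arr[0]=1
[1,1] mid=1 arr[1]=2
Total: 4 comparisons


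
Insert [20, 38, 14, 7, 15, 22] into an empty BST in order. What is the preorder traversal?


Root = 20; build tree by BST insertion.
Preorder traversal: [20, 14, 7, 15, 38, 22]


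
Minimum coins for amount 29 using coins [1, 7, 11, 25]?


dp[0]=0; dp[i]=1+min(dp[i-c] for c in coins)
...dp[24]=4, dp[25]=1, dp[26]=2, dp[27]=3, dp[28]=4, dp[29]=3
Minimum coins for 29 = 3


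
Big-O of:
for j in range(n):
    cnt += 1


Per nesting level: O(n) = O(n)
Complexity: O(n)


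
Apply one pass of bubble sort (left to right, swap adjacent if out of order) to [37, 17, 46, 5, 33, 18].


After one pass: [17, 37, 5, 33, 18, 46]


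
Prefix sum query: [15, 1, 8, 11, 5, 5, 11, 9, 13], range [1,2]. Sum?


Prefix sums: [0, 15, 16, 24, 35, 40, 45, 56, 65, 78]
Sum[1..2] = prefix[3] - prefix[1] = 24 - 15 = 9


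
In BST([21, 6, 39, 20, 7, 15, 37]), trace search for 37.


BST root = 21
Search for 37: compare at each node
Path: [21, 39, 37]


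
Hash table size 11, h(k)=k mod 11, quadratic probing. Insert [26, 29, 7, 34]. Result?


Insertions: 26->slot 4; 29->slot 7; 7->slot 8; 34->slot 1
Table: [None, 34, None, None, 26, None, None, 29, 7, None, None]


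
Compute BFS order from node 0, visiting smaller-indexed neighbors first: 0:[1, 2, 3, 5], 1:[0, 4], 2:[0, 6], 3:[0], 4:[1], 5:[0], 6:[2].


BFS queue: start with [0]
Visit order: [0, 1, 2, 3, 5, 4, 6]


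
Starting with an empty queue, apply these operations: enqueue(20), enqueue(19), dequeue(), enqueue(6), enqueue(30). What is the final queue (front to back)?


enqueue(20) -> [20]
enqueue(19) -> [20, 19]
dequeue() returns 20 -> [19]
enqueue(6) -> [19, 6]
enqueue(30) -> [19, 6, 30]
Final queue (front to back): [19, 6, 30]


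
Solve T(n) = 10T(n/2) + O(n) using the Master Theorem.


a=10, b=2, c=1. log_2(10)=3.322 > c=1. Case 1: O(n^log_b(a)) = O(n^3.322)
Complexity: O(n^3.322)


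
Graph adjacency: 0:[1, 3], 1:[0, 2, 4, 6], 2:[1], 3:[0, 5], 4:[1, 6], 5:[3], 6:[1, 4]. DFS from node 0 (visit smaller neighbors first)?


DFS stack-based: start with [0]
Visit order: [0, 1, 2, 4, 6, 3, 5]


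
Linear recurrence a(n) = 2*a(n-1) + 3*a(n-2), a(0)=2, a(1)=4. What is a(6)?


Build bottom-up:
...a(4)=122, a(5)=364, a(6)=2*364+3*122=1094


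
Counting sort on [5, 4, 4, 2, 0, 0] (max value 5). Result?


Count array: [2, 0, 1, 0, 2, 1]
Reconstruct: [0, 0, 2, 4, 4, 5]


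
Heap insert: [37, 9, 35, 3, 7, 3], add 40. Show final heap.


Append 40: [37, 9, 35, 3, 7, 3, 40]
Bubble up: swap idx 6(40) with idx 2(35); swap idx 2(40) with idx 0(37)
Result: [40, 9, 37, 3, 7, 3, 35]


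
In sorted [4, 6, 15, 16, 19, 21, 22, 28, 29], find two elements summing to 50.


Two pointers: lo=0, hi=8
Found pair: (21, 29) summing to 50


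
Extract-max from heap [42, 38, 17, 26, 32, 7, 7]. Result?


Max = 42
Replace root with last, heapify down
Resulting heap: [38, 32, 17, 26, 7, 7]


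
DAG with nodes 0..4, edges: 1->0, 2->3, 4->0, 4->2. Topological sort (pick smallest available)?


Kahn's algorithm, process smallest node first
Order: [1, 4, 0, 2, 3]


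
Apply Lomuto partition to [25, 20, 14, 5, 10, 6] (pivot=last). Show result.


Elements <= 6 go left of pivot.
Result: [5, 6, 14, 25, 10, 20], pivot at index 1


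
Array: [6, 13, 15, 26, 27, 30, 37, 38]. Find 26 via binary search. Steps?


Search for 26:
[0,7] mid=3 arr[3]=26
Total: 1 comparisons


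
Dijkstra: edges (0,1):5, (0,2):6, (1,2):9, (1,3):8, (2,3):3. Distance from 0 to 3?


Dijkstra from 0:
Distances: {0: 0, 1: 5, 2: 6, 3: 9}
Shortest distance to 3 = 9, path = [0, 2, 3]


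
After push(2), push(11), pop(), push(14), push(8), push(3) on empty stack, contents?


push(2) -> [2]
push(11) -> [2, 11]
pop() returns 11 -> [2]
push(14) -> [2, 14]
push(8) -> [2, 14, 8]
push(3) -> [2, 14, 8, 3]
Final stack (bottom to top): [2, 14, 8, 3]


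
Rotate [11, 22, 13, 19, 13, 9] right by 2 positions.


Right rotate by 2: [13, 9, 11, 22, 13, 19]


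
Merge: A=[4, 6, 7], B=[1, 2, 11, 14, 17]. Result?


Compare heads, take smaller each step.
Merged: [1, 2, 4, 6, 7, 11, 14, 17]


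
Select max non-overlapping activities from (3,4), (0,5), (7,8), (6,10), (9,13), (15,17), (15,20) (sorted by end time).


Greedy: pick earliest-ending, then skip overlaps.
Selected (4 activities): [(3, 4), (7, 8), (9, 13), (15, 17)]


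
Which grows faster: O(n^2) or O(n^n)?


quadratic grows slower than n^n
O(n^2) is asymptotically smaller; O(n^n) grows faster


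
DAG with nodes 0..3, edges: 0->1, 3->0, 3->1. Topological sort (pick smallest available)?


Kahn's algorithm, process smallest node first
Order: [2, 3, 0, 1]


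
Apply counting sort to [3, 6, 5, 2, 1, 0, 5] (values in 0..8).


Count array: [1, 1, 1, 1, 0, 2, 1, 0, 0]
Reconstruct: [0, 1, 2, 3, 5, 5, 6]


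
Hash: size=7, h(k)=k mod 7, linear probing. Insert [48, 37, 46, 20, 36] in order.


Insertions: 48->slot 6; 37->slot 2; 46->slot 4; 20->slot 0; 36->slot 1
Table: [20, 36, 37, None, 46, None, 48]


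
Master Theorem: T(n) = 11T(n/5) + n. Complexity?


a=11, b=5, c=1. log_5(11)=1.490 > c=1. Case 1: O(n^log_b(a)) = O(n^1.490)
Complexity: O(n^1.490)


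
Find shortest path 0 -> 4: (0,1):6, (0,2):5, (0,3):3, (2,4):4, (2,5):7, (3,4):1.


Dijkstra from 0:
Distances: {0: 0, 1: 6, 2: 5, 3: 3, 4: 4, 5: 12}
Shortest distance to 4 = 4, path = [0, 3, 4]


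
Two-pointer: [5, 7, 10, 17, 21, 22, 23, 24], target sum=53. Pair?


Two pointers: lo=0, hi=7
No pair sums to 53


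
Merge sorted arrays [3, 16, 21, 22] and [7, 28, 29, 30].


Compare heads, take smaller each step.
Merged: [3, 7, 16, 21, 22, 28, 29, 30]


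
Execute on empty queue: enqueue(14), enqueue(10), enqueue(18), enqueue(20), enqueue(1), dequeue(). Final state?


enqueue(14) -> [14]
enqueue(10) -> [14, 10]
enqueue(18) -> [14, 10, 18]
enqueue(20) -> [14, 10, 18, 20]
enqueue(1) -> [14, 10, 18, 20, 1]
dequeue() returns 14 -> [10, 18, 20, 1]
Final queue (front to back): [10, 18, 20, 1]


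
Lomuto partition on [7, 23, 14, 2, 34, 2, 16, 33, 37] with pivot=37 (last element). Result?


Elements <= 37 go left of pivot.
Result: [7, 23, 14, 2, 34, 2, 16, 33, 37], pivot at index 8


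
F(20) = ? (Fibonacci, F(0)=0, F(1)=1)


F(n)=F(n-1)+F(n-2)
...F(18)=2584, F(19)=4181, F(20)=6765


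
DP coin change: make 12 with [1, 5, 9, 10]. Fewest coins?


dp[0]=0; dp[i]=1+min(dp[i-c] for c in coins)
...dp[7]=3, dp[8]=4, dp[9]=1, dp[10]=1, dp[11]=2, dp[12]=3
Minimum coins for 12 = 3


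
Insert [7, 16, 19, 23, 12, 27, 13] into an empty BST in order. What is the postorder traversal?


Root = 7; build tree by BST insertion.
Postorder traversal: [13, 12, 27, 23, 19, 16, 7]


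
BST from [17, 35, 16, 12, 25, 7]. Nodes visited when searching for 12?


BST root = 17
Search for 12: compare at each node
Path: [17, 16, 12]


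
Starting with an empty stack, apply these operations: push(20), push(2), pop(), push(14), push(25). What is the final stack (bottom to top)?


push(20) -> [20]
push(2) -> [20, 2]
pop() returns 2 -> [20]
push(14) -> [20, 14]
push(25) -> [20, 14, 25]
Final stack (bottom to top): [20, 14, 25]


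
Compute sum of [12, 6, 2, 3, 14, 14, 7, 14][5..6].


Prefix sums: [0, 12, 18, 20, 23, 37, 51, 58, 72]
Sum[5..6] = prefix[7] - prefix[5] = 58 - 37 = 21


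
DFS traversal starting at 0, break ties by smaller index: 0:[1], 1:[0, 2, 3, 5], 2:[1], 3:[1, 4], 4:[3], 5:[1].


DFS stack-based: start with [0]
Visit order: [0, 1, 2, 3, 4, 5]


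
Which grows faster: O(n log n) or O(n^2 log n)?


linearithmic grows slower than n^2 log n
O(n log n) is asymptotically smaller; O(n^2 log n) grows faster


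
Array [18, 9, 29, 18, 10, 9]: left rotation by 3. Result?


Left rotate by 3: [18, 10, 9, 18, 9, 29]


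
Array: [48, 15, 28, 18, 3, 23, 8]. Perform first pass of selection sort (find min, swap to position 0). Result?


After one pass: [3, 15, 28, 18, 48, 23, 8]


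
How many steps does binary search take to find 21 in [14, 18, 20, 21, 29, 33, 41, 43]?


Search for 21:
[0,7] mid=3 arr[3]=21
Total: 1 comparisons


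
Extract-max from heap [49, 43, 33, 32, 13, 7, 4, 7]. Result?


Max = 49
Replace root with last, heapify down
Resulting heap: [43, 32, 33, 7, 13, 7, 4]


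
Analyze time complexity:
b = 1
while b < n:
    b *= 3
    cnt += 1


Per nesting level: O(log n) = O(log n)
Complexity: O(log n)


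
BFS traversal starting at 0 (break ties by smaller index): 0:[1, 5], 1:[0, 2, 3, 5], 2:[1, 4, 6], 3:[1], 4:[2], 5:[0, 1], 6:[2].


BFS queue: start with [0]
Visit order: [0, 1, 5, 2, 3, 4, 6]


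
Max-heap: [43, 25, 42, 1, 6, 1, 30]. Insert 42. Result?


Append 42: [43, 25, 42, 1, 6, 1, 30, 42]
Bubble up: swap idx 7(42) with idx 3(1); swap idx 3(42) with idx 1(25)
Result: [43, 42, 42, 25, 6, 1, 30, 1]


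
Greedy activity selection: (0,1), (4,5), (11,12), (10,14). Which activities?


Greedy: pick earliest-ending, then skip overlaps.
Selected (3 activities): [(0, 1), (4, 5), (11, 12)]


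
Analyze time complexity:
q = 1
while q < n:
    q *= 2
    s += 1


Per nesting level: O(log n) = O(log n)
Complexity: O(log n)


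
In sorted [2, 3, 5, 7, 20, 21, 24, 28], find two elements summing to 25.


Two pointers: lo=0, hi=7
Found pair: (5, 20) summing to 25


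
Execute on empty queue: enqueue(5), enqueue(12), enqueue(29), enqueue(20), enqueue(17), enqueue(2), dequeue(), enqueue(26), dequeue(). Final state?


enqueue(5) -> [5]
enqueue(12) -> [5, 12]
enqueue(29) -> [5, 12, 29]
enqueue(20) -> [5, 12, 29, 20]
enqueue(17) -> [5, 12, 29, 20, 17]
enqueue(2) -> [5, 12, 29, 20, 17, 2]
dequeue() returns 5 -> [12, 29, 20, 17, 2]
enqueue(26) -> [12, 29, 20, 17, 2, 26]
dequeue() returns 12 -> [29, 20, 17, 2, 26]
Final queue (front to back): [29, 20, 17, 2, 26]


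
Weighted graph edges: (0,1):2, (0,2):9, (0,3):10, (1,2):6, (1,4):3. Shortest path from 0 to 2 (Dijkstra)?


Dijkstra from 0:
Distances: {0: 0, 1: 2, 2: 8, 3: 10, 4: 5}
Shortest distance to 2 = 8, path = [0, 1, 2]


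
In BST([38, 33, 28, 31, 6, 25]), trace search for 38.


BST root = 38
Search for 38: compare at each node
Path: [38]


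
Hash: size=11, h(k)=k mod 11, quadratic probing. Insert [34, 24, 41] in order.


Insertions: 34->slot 1; 24->slot 2; 41->slot 8
Table: [None, 34, 24, None, None, None, None, None, 41, None, None]


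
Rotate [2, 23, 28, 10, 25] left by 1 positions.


Left rotate by 1: [23, 28, 10, 25, 2]


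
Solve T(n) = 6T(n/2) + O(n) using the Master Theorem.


a=6, b=2, c=1. log_2(6)=2.585 > c=1. Case 1: O(n^log_b(a)) = O(n^2.585)
Complexity: O(n^2.585)


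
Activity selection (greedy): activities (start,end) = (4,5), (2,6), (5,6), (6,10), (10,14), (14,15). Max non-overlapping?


Greedy: pick earliest-ending, then skip overlaps.
Selected (5 activities): [(4, 5), (5, 6), (6, 10), (10, 14), (14, 15)]


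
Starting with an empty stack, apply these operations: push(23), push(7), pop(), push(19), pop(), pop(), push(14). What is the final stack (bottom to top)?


push(23) -> [23]
push(7) -> [23, 7]
pop() returns 7 -> [23]
push(19) -> [23, 19]
pop() returns 19 -> [23]
pop() returns 23 -> []
push(14) -> [14]
Final stack (bottom to top): [14]


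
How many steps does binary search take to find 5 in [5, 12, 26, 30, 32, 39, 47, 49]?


Search for 5:
[0,7] mid=3 arr[3]=30
[0,2] mid=1 arr[1]=12
[0,0] mid=0 arr[0]=5
Total: 3 comparisons


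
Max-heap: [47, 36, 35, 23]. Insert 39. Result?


Append 39: [47, 36, 35, 23, 39]
Bubble up: swap idx 4(39) with idx 1(36)
Result: [47, 39, 35, 23, 36]


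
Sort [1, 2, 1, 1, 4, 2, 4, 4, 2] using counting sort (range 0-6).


Count array: [0, 3, 3, 0, 3, 0, 0]
Reconstruct: [1, 1, 1, 2, 2, 2, 4, 4, 4]


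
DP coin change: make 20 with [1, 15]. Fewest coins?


dp[0]=0; dp[i]=1+min(dp[i-c] for c in coins)
...dp[15]=1, dp[16]=2, dp[17]=3, dp[18]=4, dp[19]=5, dp[20]=6
Minimum coins for 20 = 6
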